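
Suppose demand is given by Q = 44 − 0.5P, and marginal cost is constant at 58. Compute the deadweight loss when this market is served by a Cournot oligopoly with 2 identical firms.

DWL = 25

Inverting demand: P = 88 − 2Q.
Under competition P = MC = 58, so Q = (88 − 58)/2 = 15.
Cournot with 2 identical firms: the symmetric best-response condition is 88 − 6q = 58. Each firm produces q = 5, total output Q = 10, price P = 68.
DWL is the triangle between Q = 10 and Q = 15: ½·(15 − 10)·(68 − 58) = 25.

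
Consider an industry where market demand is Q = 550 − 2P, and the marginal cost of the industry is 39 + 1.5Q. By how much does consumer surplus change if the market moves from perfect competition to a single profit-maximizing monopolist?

Inverting demand: P = 275 − 0.5Q.
Under competition P = MC: 275 − 0.5Q = 39 + 1.5Q ⇒ Q = 118, P = 216.
CS = ½·(275 − 216)·118 = 3481.
The monopolist equates marginal revenue to marginal cost: 275 − Q = 39 + 1.5Q, so Q = 94.4. From demand, P = 227.8.
CS = ½·(275 − 227.8)·94.4 = 2227.84.
Change in consumer surplus: 2227.84 − 3481 = −1253.16.

CS falls by 1253.16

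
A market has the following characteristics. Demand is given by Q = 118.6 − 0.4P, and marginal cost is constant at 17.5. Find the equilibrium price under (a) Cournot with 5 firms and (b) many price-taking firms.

Inverting demand: P = 296.5 − 2.5Q.
Cournot with 5 identical firms: the symmetric best-response condition is 296.5 − 15q = 17.5. Each firm produces q = 18.6, total output Q = 93, price P = 64.
Under competition P = MC = 17.5, so Q = (296.5 − 17.5)/2.5 = 111.6.

Cournot: P = 64; Competition: P = 17.5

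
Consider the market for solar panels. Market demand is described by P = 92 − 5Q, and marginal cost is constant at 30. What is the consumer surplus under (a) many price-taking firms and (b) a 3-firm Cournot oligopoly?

Perfect competition: P = MC = 30, so 92 − 5Q = 30 and Q = 12.4.
CS = ½·(92 − 30)·12.4 = 384.4.
With 3 symmetric Cournot firms, each firm's FOC gives 92 − 20q = 30, so q = 3.1, Q = 3·3.1 = 9.3, and P = 45.5.
CS = ½·(92 − 45.5)·9.3 = 216.225.

Competition: CS = 384.4; Cournot: CS = 216.225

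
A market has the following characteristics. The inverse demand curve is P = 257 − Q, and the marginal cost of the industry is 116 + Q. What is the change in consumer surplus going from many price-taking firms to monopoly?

Consumer surplus falls by 1380.625

Competitive equilibrium sets price equal to marginal cost: 257 − Q = 116 + Q, so Q = 70.5 and P = 186.5.
CS = ½·(257 − 186.5)·70.5 = 2485.125.
The monopolist equates marginal revenue to marginal cost: 257 − 2Q = 116 + Q, so Q = 47. From demand, P = 210.
CS = ½·(257 − 210)·47 = 1104.5.
Change in consumer surplus: 1104.5 − 2485.125 = −1380.625.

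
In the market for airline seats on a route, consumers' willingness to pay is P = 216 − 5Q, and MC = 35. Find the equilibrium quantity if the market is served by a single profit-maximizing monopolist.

A monopolist chooses Q where MR = MC. MR = 216 − 10Q; setting this equal to 35 gives Q = 18.1 and P = 125.5.

Q = 18.1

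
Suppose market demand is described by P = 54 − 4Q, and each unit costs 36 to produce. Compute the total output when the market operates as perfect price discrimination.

Q = 4.5

With perfect price discrimination, output is the efficient level Q = 4.5 (where demand meets MC), but every buyer pays their willingness to pay: CS = 0 and PS = total surplus.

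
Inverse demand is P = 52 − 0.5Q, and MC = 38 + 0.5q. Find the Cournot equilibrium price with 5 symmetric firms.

P = 42

In a 5-firm Cournot equilibrium, symmetry and the first-order condition give q = (52 − 38)/(3.5) = 4. So Q = 20 and P = 42.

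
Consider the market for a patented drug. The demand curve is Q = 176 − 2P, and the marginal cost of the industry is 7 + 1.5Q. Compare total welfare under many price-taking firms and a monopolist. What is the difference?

Inverting demand: P = 88 − 0.5Q.
Under competition P = MC: 88 − 0.5Q = 7 + 1.5Q ⇒ Q = 40.5, P = 67.75.
CS = ½·(88 − 67.75)·40.5 = 6561/16; PS = (67.75·40.5 − 7·40.5 − ½·1.5·40.5²) = 19683/16; TS = 1640.25.
Monopoly sets MR = MC: 88 − Q = 7 + 1.5Q ⇒ Q = 32.4, P = 88 − 0.5·32.4 = 71.8.
CS = ½·(88 − 71.8)·32.4 = 262.44; PS = (71.8·32.4 − 7·32.4 − ½·1.5·32.4²) = 1312.2; TS = 1574.64.
Change in total welfare: 1574.64 − 1640.25 = −65.61.

Total welfare falls by 65.61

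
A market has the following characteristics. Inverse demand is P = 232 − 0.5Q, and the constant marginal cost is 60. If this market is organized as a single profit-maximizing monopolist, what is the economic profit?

The monopolist equates marginal revenue to marginal cost: 232 − Q = 60, so Q = 172. From demand, P = 146.
Profit = (146 − 60)·172 = 14792.

Profit = 14792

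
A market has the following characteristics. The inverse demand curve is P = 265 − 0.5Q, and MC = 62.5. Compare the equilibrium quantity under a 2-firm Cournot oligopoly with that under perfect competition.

In a 2-firm Cournot equilibrium, symmetry and the first-order condition give q = (265 − 62.5)/(1.5) = 135. So Q = 270 and P = 130.
Perfect competition: P = MC = 62.5, so 265 − 0.5Q = 62.5 and Q = 405.

Cournot: Q = 270; Competition: Q = 405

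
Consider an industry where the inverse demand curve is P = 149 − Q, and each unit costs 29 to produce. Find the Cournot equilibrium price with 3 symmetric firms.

In a 3-firm Cournot equilibrium, symmetry and the first-order condition give q = (149 − 29)/(4) = 30. So Q = 90 and P = 59.

P = 59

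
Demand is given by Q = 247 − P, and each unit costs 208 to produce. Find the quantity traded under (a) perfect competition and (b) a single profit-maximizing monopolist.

Competition: Q = 39; Monopoly: Q = 19.5

Inverting demand: P = 247 − Q.
Under competition P = MC = 208, so Q = (247 − 208)/1 = 39.
A monopolist chooses Q where MR = MC. MR = 247 − 2Q; setting this equal to 208 gives Q = 19.5 and P = 227.5.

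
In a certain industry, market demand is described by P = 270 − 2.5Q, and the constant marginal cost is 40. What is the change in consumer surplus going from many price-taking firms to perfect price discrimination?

Competitive firms price at marginal cost: P = 40, giving Q = 92.
CS = ½·(270 − 40)·92 = 10580.
A perfectly discriminating monopolist sells every unit with P(Q) ≥ MC(Q), so output equals the competitive quantity Q = 92. Each buyer pays their reservation price, so CS = 0 and the firm captures all surplus.
CS = 0.
Change in consumer surplus: 0 − 10580 = −10580.

CS falls by 10580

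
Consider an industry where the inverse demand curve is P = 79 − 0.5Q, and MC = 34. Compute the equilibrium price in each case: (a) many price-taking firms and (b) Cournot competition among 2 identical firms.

Competition: P = 34; Cournot: P = 49

Competitive firms price at marginal cost: P = 34, giving Q = 90.
In a 2-firm Cournot equilibrium, symmetry and the first-order condition give q = (79 − 34)/(1.5) = 30. So Q = 60 and P = 49.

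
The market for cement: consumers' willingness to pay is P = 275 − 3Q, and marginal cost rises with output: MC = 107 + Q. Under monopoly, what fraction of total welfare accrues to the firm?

PS/TS = 0.7

A monopolist chooses Q where MR = MC. MR = 275 − 6Q; setting this equal to 107 + Q gives Q = 24 and P = 203.
CS = ½·(275 − 203)·24 = 864.
PS = P·Q − VC(Q) = 203·24 − (107·24 + ½·1·24²) = 2016.
Share captured = PS/TS = 2016/2880 = 0.7.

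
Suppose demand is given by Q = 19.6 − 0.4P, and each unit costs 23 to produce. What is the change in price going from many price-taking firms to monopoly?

Inverting demand: P = 49 − 2.5Q.
Under competition P = MC = 23, so Q = (49 − 23)/2.5 = 10.4.
The monopolist equates marginal revenue to marginal cost: 49 − 5Q = 23, so Q = 5.2. From demand, P = 36.
Change in price: 36 − 23 = 13.

P rises by 13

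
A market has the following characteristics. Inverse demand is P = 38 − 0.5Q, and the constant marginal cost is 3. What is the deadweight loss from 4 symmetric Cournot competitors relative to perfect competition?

DWL = 49

Under competition P = MC = 3, so Q = (38 − 3)/0.5 = 70.
In a 4-firm Cournot equilibrium, symmetry and the first-order condition give q = (38 − 3)/(2.5) = 14. So Q = 56 and P = 10.
DWL is the triangle between Q = 56 and Q = 70: ½·(70 − 56)·(10 − 3) = 49.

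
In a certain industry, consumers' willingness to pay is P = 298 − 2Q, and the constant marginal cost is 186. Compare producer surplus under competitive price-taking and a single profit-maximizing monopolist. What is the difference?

Competitive firms price at marginal cost: P = 186, giving Q = 56.
PS = (186 − 186)·56 = 0.
The monopolist equates marginal revenue to marginal cost: 298 − 4Q = 186, so Q = 28. From demand, P = 242.
PS = (242 − 186)·28 = 1568.
Change in producer surplus: 1568 − 0 = 1568.

PS rises by 1568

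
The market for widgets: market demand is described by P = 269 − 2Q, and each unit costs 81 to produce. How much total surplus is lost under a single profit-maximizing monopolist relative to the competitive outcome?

DWL = 2209

Under competition P = MC = 81, so Q = (269 − 81)/2 = 94.
The monopolist equates marginal revenue to marginal cost: 269 − 4Q = 81, so Q = 47. From demand, P = 175.
DWL is the triangle between Q = 47 and Q = 94: ½·(94 − 47)·(175 − 81) = 2209.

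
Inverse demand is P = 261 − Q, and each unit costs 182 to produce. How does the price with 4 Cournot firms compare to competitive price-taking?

Cournot: P = 197.8; Competition: P = 182

With 4 symmetric Cournot firms, each firm's FOC gives 261 − 5q = 182, so q = 15.8, Q = 4·15.8 = 63.2, and P = 197.8.
Perfect competition: P = MC = 182, so 261 − Q = 182 and Q = 79.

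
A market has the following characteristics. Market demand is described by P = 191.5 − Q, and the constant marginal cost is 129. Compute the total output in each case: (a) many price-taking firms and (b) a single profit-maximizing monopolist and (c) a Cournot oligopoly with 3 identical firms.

Competition: Q = 62.5; Monopoly: Q = 31.25; Cournot: Q = 46.875

Under competition P = MC = 129, so Q = (191.5 − 129)/1 = 62.5.
The monopolist equates marginal revenue to marginal cost: 191.5 − 2Q = 129, so Q = 31.25. From demand, P = 160.25.
Cournot with 3 identical firms: the symmetric best-response condition is 191.5 − 4q = 129. Each firm produces q = 15.625, total output Q = 46.875, price P = 144.625.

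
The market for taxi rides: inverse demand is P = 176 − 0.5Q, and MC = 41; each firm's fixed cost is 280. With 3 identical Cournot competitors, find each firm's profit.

π_i = 1998.125

In a 3-firm Cournot equilibrium, symmetry and the first-order condition give q = (176 − 41)/(2) = 67.5. So Q = 202.5 and P = 74.75.
Each firm's profit = (74.75 − 41)·67.5 − 280 = 1998.125.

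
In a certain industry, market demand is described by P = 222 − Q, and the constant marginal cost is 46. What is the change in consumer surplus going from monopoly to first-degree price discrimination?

The monopolist equates marginal revenue to marginal cost: 222 − 2Q = 46, so Q = 88. From demand, P = 134.
CS = ½·(222 − 134)·88 = 3872.
With perfect price discrimination, output is the efficient level Q = 176 (where demand meets MC), but every buyer pays their willingness to pay: CS = 0 and PS = total surplus.
CS = 0.
Change in consumer surplus: 0 − 3872 = −3872.

CS falls by 3872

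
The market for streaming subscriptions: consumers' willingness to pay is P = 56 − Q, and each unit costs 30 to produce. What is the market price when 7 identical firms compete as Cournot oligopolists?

With 7 symmetric Cournot firms, each firm's FOC gives 56 − 8q = 30, so q = 3.25, Q = 7·3.25 = 22.75, and P = 33.25.

P = 33.25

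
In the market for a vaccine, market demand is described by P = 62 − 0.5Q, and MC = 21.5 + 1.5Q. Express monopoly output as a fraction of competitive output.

The monopolist equates marginal revenue to marginal cost: 62 − Q = 21.5 + 1.5Q, so Q = 16.2. From demand, P = 53.9.
Under competition P = MC: 62 − 0.5Q = 21.5 + 1.5Q ⇒ Q = 20.25, P = 51.875.
Ratio Q_m/Q_c = 16.2/20.25 = 0.8.

Q_m/Q_c = 0.8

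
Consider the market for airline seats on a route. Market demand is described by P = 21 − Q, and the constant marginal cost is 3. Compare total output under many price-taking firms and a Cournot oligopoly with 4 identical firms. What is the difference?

Under competition P = MC = 3, so Q = (21 − 3)/1 = 18.
With 4 symmetric Cournot firms, each firm's FOC gives 21 − 5q = 3, so q = 3.6, Q = 4·3.6 = 14.4, and P = 6.6.
Change in total output: 14.4 − 18 = −3.6.

Total output falls by 3.6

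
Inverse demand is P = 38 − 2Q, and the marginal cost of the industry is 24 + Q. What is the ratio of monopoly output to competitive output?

Q_m/Q_c = 0.6

Monopoly sets MR = MC: 38 − 4Q = 24 + Q ⇒ Q = 2.8, P = 38 − 2·2.8 = 32.4.
Competitive equilibrium sets price equal to marginal cost: 38 − 2Q = 24 + Q, so Q = 14/3 and P = 86/3.
Ratio Q_m/Q_c = 2.8/(14/3) = 0.6.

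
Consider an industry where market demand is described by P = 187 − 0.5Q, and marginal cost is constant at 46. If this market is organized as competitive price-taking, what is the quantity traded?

Q = 282

Perfect competition: P = MC = 46, so 187 − 0.5Q = 46 and Q = 282.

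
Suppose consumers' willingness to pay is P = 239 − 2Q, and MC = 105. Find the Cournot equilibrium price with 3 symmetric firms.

P = 138.5

With 3 symmetric Cournot firms, each firm's FOC gives 239 − 8q = 105, so q = 16.75, Q = 3·16.75 = 50.25, and P = 138.5.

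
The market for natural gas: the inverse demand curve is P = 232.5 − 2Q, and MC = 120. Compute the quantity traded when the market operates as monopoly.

A monopolist chooses Q where MR = MC. MR = 232.5 − 4Q; setting this equal to 120 gives Q = 28.125 and P = 176.25.

Q = 28.125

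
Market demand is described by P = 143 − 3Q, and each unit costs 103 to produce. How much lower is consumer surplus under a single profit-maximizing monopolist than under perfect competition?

Consumer surplus falls by 200

Under competition P = MC = 103, so Q = (143 − 103)/3 = 40/3.
CS = ½·(143 − 103)·40/3 = 800/3.
A monopolist chooses Q where MR = MC. MR = 143 − 6Q; setting this equal to 103 gives Q = 20/3 and P = 123.
CS = ½·(143 − 123)·20/3 = 200/3.
Change in consumer surplus: 200/3 − 800/3 = −200.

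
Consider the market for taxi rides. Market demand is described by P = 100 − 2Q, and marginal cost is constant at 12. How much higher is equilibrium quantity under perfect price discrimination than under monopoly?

Q rises by 22

A monopolist chooses Q where MR = MC. MR = 100 − 4Q; setting this equal to 12 gives Q = 22 and P = 56.
Under first-degree price discrimination the firm charges each unit its demand price and produces up to where P = MC, i.e. Q = 44. Consumer surplus is zero; producer surplus equals total surplus.
Change in equilibrium quantity: 44 − 22 = 22.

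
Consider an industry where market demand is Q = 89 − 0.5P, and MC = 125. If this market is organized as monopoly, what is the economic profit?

Profit = 351.125

Inverting demand: P = 178 − 2Q.
Monopoly sets MR = MC: 178 − 4Q = 125 ⇒ Q = 13.25, P = 178 − 2·13.25 = 151.5.
Profit = (151.5 − 125)·13.25 = 351.125.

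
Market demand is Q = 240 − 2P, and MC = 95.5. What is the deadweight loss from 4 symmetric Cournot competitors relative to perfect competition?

DWL = 24.01

Inverting demand: P = 120 − 0.5Q.
Competitive firms price at marginal cost: P = 95.5, giving Q = 49.
In a 4-firm Cournot equilibrium, symmetry and the first-order condition give q = (120 − 95.5)/(2.5) = 9.8. So Q = 39.2 and P = 100.4.
DWL is the triangle between Q = 39.2 and Q = 49: ½·(49 − 39.2)·(100.4 − 95.5) = 24.01.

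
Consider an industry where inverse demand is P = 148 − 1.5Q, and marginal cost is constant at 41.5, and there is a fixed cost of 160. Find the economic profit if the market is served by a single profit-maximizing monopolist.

A monopolist chooses Q where MR = MC. MR = 148 − 3Q; setting this equal to 41.5 gives Q = 35.5 and P = 94.75.
Profit = (94.75 − 41.5)·35.5 − 160 = 1730.375.

Profit = 1730.375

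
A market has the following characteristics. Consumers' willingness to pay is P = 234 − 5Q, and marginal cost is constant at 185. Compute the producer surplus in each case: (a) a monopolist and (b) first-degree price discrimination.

A monopolist chooses Q where MR = MC. MR = 234 − 10Q; setting this equal to 185 gives Q = 4.9 and P = 209.5.
PS = (209.5 − 185)·4.9 = 120.05.
With perfect price discrimination, output is the efficient level Q = 9.8 (where demand meets MC), but every buyer pays their willingness to pay: CS = 0 and PS = total surplus.
PS = ½·(234 − 185)·9.8 = 240.1.

Monopoly: PS = 120.05; Perfect PD: PS = 240.1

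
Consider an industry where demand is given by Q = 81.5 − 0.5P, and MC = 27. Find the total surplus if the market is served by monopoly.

Inverting demand: P = 163 − 2Q.
The monopolist equates marginal revenue to marginal cost: 163 − 4Q = 27, so Q = 34. From demand, P = 95.
CS = ½·(163 − 95)·34 = 1156; PS = (95 − 27)·34 = 2312; TS = 3468.

TS = 3468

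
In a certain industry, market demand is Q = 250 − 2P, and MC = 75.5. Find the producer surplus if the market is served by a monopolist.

PS = 1225.125

Inverting demand: P = 125 − 0.5Q.
A monopolist chooses Q where MR = MC. MR = 125 − Q; setting this equal to 75.5 gives Q = 49.5 and P = 100.25.
PS = (100.25 − 75.5)·49.5 = 1225.125.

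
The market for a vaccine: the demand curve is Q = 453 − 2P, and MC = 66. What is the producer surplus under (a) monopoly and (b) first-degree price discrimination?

Inverting demand: P = 226.5 − 0.5Q.
A monopolist chooses Q where MR = MC. MR = 226.5 − Q; setting this equal to 66 gives Q = 160.5 and P = 146.25.
PS = (146.25 − 66)·160.5 = 12880.125.
A perfectly discriminating monopolist sells every unit with P(Q) ≥ MC(Q), so output equals the competitive quantity Q = 321. Each buyer pays their reservation price, so CS = 0 and the firm captures all surplus.
PS = ½·(226.5 − 66)·321 = 25760.25.

Monopoly: PS = 12880.125; Perfect PD: PS = 25760.25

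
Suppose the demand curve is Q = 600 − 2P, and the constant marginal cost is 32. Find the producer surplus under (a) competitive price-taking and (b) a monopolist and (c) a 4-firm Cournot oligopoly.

Inverting demand: P = 300 − 0.5Q.
Competitive firms price at marginal cost: P = 32, giving Q = 536.
PS = (32 − 32)·536 = 0.
Monopoly sets MR = MC: 300 − Q = 32 ⇒ Q = 268, P = 300 − 0.5·268 = 166.
PS = (166 − 32)·268 = 35912.
Cournot with 4 identical firms: the symmetric best-response condition is 300 − 2.5q = 32. Each firm produces q = 107.2, total output Q = 428.8, price P = 85.6.
PS = (85.6 − 32)·428.8 = 22983.68.

Competition: PS = 0; Monopoly: PS = 35912; Cournot: PS = 22983.68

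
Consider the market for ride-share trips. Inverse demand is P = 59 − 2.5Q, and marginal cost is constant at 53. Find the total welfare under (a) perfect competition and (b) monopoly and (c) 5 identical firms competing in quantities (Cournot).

Competition: TS = 7.2; Monopoly: TS = 5.4; Cournot: TS = 7

Under competition P = MC = 53, so Q = (59 − 53)/2.5 = 2.4.
CS = ½·(59 − 53)·2.4 = 7.2; PS = (53 − 53)·2.4 = 0; TS = 7.2.
A monopolist chooses Q where MR = MC. MR = 59 − 5Q; setting this equal to 53 gives Q = 1.2 and P = 56.
CS = ½·(59 − 56)·1.2 = 1.8; PS = (56 − 53)·1.2 = 3.6; TS = 5.4.
Cournot with 5 identical firms: the symmetric best-response condition is 59 − 15q = 53. Each firm produces q = 0.4, total output Q = 2, price P = 54.
CS = ½·(59 − 54)·2 = 5; PS = (54 − 53)·2 = 2; TS = 7.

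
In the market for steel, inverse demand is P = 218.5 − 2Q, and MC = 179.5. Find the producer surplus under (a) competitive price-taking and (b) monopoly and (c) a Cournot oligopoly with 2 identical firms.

Under competition P = MC = 179.5, so Q = (218.5 − 179.5)/2 = 19.5.
PS = (179.5 − 179.5)·19.5 = 0.
A monopolist chooses Q where MR = MC. MR = 218.5 − 4Q; setting this equal to 179.5 gives Q = 9.75 and P = 199.
PS = (199 − 179.5)·9.75 = 190.125.
With 2 symmetric Cournot firms, each firm's FOC gives 218.5 − 6q = 179.5, so q = 6.5, Q = 2·6.5 = 13, and P = 192.5.
PS = (192.5 − 179.5)·13 = 169.

Competition: PS = 0; Monopoly: PS = 190.125; Cournot: PS = 169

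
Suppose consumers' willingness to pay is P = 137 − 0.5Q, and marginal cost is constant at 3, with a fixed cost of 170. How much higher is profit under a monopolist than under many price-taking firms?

π rises by 8978

Competitive firms price at marginal cost: P = 3, giving Q = 268.
Profit = (3 − 3)·268 − 170 = −170.
Monopoly sets MR = MC: 137 − Q = 3 ⇒ Q = 134, P = 137 − 0.5·134 = 70.
Profit = (70 − 3)·134 − 170 = 8808.
Change in profit: 8808 − −170 = 8978.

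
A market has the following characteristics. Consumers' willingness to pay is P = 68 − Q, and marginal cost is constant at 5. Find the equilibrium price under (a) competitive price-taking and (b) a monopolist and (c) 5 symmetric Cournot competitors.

Competition: P = 5; Monopoly: P = 36.5; Cournot: P = 15.5

Perfect competition: P = MC = 5, so 68 − Q = 5 and Q = 63.
The monopolist equates marginal revenue to marginal cost: 68 − 2Q = 5, so Q = 31.5. From demand, P = 36.5.
Cournot with 5 identical firms: the symmetric best-response condition is 68 − 6q = 5. Each firm produces q = 10.5, total output Q = 52.5, price P = 15.5.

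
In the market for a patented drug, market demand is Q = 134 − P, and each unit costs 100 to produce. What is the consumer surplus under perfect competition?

Inverting demand: P = 134 − Q.
Perfect competition: P = MC = 100, so 134 − Q = 100 and Q = 34.
CS = ½·(134 − 100)·34 = 578.

CS = 578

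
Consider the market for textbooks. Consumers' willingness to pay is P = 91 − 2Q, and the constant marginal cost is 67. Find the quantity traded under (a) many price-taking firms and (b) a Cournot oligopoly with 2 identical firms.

Competition: Q = 12; Cournot: Q = 8

Perfect competition: P = MC = 67, so 91 − 2Q = 67 and Q = 12.
With 2 symmetric Cournot firms, each firm's FOC gives 91 − 6q = 67, so q = 4, Q = 2·4 = 8, and P = 75.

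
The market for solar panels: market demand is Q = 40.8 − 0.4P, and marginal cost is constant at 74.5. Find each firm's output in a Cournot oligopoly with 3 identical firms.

Inverting demand: P = 102 − 2.5Q.
Cournot with 3 identical firms: the symmetric best-response condition is 102 − 10q = 74.5. Each firm produces q = 2.75, total output Q = 8.25, price P = 81.375.

q_i = 2.75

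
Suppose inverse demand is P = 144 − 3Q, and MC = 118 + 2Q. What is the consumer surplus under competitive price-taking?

CS = 40.56

Competitive equilibrium sets price equal to marginal cost: 144 − 3Q = 118 + 2Q, so Q = 5.2 and P = 128.4.
CS = ½·(144 − 128.4)·5.2 = 40.56.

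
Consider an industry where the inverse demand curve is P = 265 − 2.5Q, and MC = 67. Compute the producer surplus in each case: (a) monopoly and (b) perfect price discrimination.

Monopoly: PS = 3920.4; Perfect PD: PS = 7840.8

Monopoly sets MR = MC: 265 − 5Q = 67 ⇒ Q = 39.6, P = 265 − 2.5·39.6 = 166.
PS = (166 − 67)·39.6 = 3920.4.
Under first-degree price discrimination the firm charges each unit its demand price and produces up to where P = MC, i.e. Q = 79.2. Consumer surplus is zero; producer surplus equals total surplus.
PS = ½·(265 − 67)·79.2 = 7840.8.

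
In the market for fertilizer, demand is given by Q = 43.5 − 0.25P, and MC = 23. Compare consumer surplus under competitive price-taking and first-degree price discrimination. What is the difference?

Inverting demand: P = 174 − 4Q.
Competitive firms price at marginal cost: P = 23, giving Q = 37.75.
CS = ½·(174 − 23)·37.75 = 2850.125.
A perfectly discriminating monopolist sells every unit with P(Q) ≥ MC(Q), so output equals the competitive quantity Q = 37.75. Each buyer pays their reservation price, so CS = 0 and the firm captures all surplus.
CS = 0.
Change in consumer surplus: 0 − 2850.125 = −2850.125.

Consumer surplus falls by 2850.125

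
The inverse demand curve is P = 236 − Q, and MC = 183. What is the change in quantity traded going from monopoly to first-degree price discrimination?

Q rises by 26.5

A monopolist chooses Q where MR = MC. MR = 236 − 2Q; setting this equal to 183 gives Q = 26.5 and P = 209.5.
A perfectly discriminating monopolist sells every unit with P(Q) ≥ MC(Q), so output equals the competitive quantity Q = 53. Each buyer pays their reservation price, so CS = 0 and the firm captures all surplus.
Change in quantity traded: 53 − 26.5 = 26.5.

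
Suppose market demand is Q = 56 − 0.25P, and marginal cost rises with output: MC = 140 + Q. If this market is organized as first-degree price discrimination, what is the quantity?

Inverting demand: P = 224 − 4Q.
Under first-degree price discrimination the firm charges each unit its demand price and produces up to where P = MC, i.e. Q = 16.8. Consumer surplus is zero; producer surplus equals total surplus.

Q = 16.8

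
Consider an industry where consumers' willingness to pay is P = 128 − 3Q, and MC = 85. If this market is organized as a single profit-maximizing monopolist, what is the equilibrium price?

A monopolist chooses Q where MR = MC. MR = 128 − 6Q; setting this equal to 85 gives Q = 43/6 and P = 106.5.

P = 106.5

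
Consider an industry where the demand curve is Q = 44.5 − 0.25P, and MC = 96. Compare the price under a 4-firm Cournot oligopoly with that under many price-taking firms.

Inverting demand: P = 178 − 4Q.
Cournot with 4 identical firms: the symmetric best-response condition is 178 − 20q = 96. Each firm produces q = 4.1, total output Q = 16.4, price P = 112.4.
Competitive firms price at marginal cost: P = 96, giving Q = 20.5.

Cournot: P = 112.4; Competition: P = 96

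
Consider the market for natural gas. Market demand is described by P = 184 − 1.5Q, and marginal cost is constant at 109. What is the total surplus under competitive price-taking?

Perfect competition: P = MC = 109, so 184 − 1.5Q = 109 and Q = 50.
CS = ½·(184 − 109)·50 = 1875; PS = (109 − 109)·50 = 0; TS = 1875.

TS = 1875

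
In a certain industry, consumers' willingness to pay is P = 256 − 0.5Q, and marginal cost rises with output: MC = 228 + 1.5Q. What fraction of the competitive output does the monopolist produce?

Monopoly sets MR = MC: 256 − Q = 228 + 1.5Q ⇒ Q = 11.2, P = 256 − 0.5·11.2 = 250.4.
Competitive equilibrium sets price equal to marginal cost: 256 − 0.5Q = 228 + 1.5Q, so Q = 14 and P = 249.
Ratio Q_m/Q_c = 11.2/14 = 0.8.

Q_m/Q_c = 0.8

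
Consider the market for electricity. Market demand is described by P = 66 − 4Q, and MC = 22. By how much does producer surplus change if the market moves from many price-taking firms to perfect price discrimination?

PS rises by 242

Competitive firms price at marginal cost: P = 22, giving Q = 11.
PS = (22 − 22)·11 = 0.
Under first-degree price discrimination the firm charges each unit its demand price and produces up to where P = MC, i.e. Q = 11. Consumer surplus is zero; producer surplus equals total surplus.
PS = ½·(66 − 22)·11 = 242.
Change in producer surplus: 242 − 0 = 242.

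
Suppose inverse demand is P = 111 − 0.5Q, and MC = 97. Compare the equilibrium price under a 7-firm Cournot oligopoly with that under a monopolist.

With 7 symmetric Cournot firms, each firm's FOC gives 111 − 4q = 97, so q = 3.5, Q = 7·3.5 = 24.5, and P = 98.75.
The monopolist equates marginal revenue to marginal cost: 111 − Q = 97, so Q = 14. From demand, P = 104.

Cournot: P = 98.75; Monopoly: P = 104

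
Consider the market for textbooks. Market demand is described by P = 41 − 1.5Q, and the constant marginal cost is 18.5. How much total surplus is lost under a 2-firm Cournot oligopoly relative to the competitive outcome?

Under competition P = MC = 18.5, so Q = (41 − 18.5)/1.5 = 15.
With 2 symmetric Cournot firms, each firm's FOC gives 41 − 4.5q = 18.5, so q = 5, Q = 2·5 = 10, and P = 26.
DWL is the triangle between Q = 10 and Q = 15: ½·(15 − 10)·(26 − 18.5) = 18.75.

DWL = 18.75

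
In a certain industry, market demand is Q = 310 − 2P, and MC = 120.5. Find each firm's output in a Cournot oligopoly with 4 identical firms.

q_i = 13.8

Inverting demand: P = 155 − 0.5Q.
In a 4-firm Cournot equilibrium, symmetry and the first-order condition give q = (155 − 120.5)/(2.5) = 13.8. So Q = 55.2 and P = 127.4.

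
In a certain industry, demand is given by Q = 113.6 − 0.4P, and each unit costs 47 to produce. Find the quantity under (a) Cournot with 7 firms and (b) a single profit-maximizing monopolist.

Cournot: Q = 82.95; Monopoly: Q = 47.4

Inverting demand: P = 284 − 2.5Q.
In a 7-firm Cournot equilibrium, symmetry and the first-order condition give q = (284 − 47)/(20) = 11.85. So Q = 82.95 and P = 76.625.
The monopolist equates marginal revenue to marginal cost: 284 − 5Q = 47, so Q = 47.4. From demand, P = 165.5.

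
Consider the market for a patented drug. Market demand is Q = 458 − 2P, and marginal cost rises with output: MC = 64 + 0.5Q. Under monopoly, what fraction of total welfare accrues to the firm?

PS/TS = 0.75

Inverting demand: P = 229 − 0.5Q.
Monopoly sets MR = MC: 229 − Q = 64 + 0.5Q ⇒ Q = 110, P = 229 − 0.5·110 = 174.
CS = ½·(229 − 174)·110 = 3025.
PS = P·Q − VC(Q) = 174·110 − (64·110 + ½·0.5·110²) = 9075.
Share captured = PS/TS = 9075/12100 = 0.75.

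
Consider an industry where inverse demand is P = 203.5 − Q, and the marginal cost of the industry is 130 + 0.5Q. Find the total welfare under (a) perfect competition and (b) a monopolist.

Competition: TS = 1800.75; Monopoly: TS = 1512.63

Under competition P = MC: 203.5 − Q = 130 + 0.5Q ⇒ Q = 49, P = 154.5.
CS = ½·(203.5 − 154.5)·49 = 1200.5; PS = (154.5·49 − 130·49 − ½·0.5·49²) = 600.25; TS = 1800.75.
The monopolist equates marginal revenue to marginal cost: 203.5 − 2Q = 130 + 0.5Q, so Q = 29.4. From demand, P = 174.1.
CS = ½·(203.5 − 174.1)·29.4 = 432.18; PS = (174.1·29.4 − 130·29.4 − ½·0.5·29.4²) = 1080.45; TS = 1512.63.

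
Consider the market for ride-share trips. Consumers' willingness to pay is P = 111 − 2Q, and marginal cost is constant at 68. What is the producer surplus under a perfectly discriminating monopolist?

A perfectly discriminating monopolist sells every unit with P(Q) ≥ MC(Q), so output equals the competitive quantity Q = 21.5. Each buyer pays their reservation price, so CS = 0 and the firm captures all surplus.
PS = ½·(111 − 68)·21.5 = 462.25.

PS = 462.25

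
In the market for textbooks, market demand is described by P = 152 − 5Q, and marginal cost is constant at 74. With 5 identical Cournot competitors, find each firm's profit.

π_i = 33.8

Cournot with 5 identical firms: the symmetric best-response condition is 152 − 30q = 74. Each firm produces q = 2.6, total output Q = 13, price P = 87.
Each firm's profit = (87 − 74)·2.6 = 33.8.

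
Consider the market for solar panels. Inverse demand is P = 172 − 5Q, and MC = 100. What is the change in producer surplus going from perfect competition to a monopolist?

Under competition P = MC = 100, so Q = (172 − 100)/5 = 14.4.
PS = (100 − 100)·14.4 = 0.
A monopolist chooses Q where MR = MC. MR = 172 − 10Q; setting this equal to 100 gives Q = 7.2 and P = 136.
PS = (136 − 100)·7.2 = 259.2.
Change in producer surplus: 259.2 − 0 = 259.2.

PS rises by 259.2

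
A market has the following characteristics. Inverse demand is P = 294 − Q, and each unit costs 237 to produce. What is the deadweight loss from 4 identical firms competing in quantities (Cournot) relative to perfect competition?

Competitive firms price at marginal cost: P = 237, giving Q = 57.
With 4 symmetric Cournot firms, each firm's FOC gives 294 − 5q = 237, so q = 11.4, Q = 4·11.4 = 45.6, and P = 248.4.
DWL is the triangle between Q = 45.6 and Q = 57: ½·(57 − 45.6)·(248.4 − 237) = 64.98.

DWL = 64.98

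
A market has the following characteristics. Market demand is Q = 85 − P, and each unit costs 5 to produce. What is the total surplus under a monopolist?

Inverting demand: P = 85 − Q.
The monopolist equates marginal revenue to marginal cost: 85 − 2Q = 5, so Q = 40. From demand, P = 45.
CS = ½·(85 − 45)·40 = 800; PS = (45 − 5)·40 = 1600; TS = 2400.

TS = 2400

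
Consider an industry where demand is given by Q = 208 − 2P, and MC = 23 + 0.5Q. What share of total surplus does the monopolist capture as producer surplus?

PS/TS = 0.75

Inverting demand: P = 104 − 0.5Q.
A monopolist chooses Q where MR = MC. MR = 104 − Q; setting this equal to 23 + 0.5Q gives Q = 54 and P = 77.
CS = ½·(104 − 77)·54 = 729.
PS = P·Q − VC(Q) = 77·54 − (23·54 + ½·0.5·54²) = 2187.
Share captured = PS/TS = 2187/2916 = 0.75.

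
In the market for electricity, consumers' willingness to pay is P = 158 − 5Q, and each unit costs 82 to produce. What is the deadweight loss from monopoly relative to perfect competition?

DWL = 144.4

Perfect competition: P = MC = 82, so 158 − 5Q = 82 and Q = 15.2.
Monopoly sets MR = MC: 158 − 10Q = 82 ⇒ Q = 7.6, P = 158 − 5·7.6 = 120.
DWL is the triangle between Q = 7.6 and Q = 15.2: ½·(15.2 − 7.6)·(120 − 82) = 144.4.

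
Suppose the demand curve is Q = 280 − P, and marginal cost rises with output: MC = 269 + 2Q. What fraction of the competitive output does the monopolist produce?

Q_m/Q_c = 0.75

Inverting demand: P = 280 − Q.
The monopolist equates marginal revenue to marginal cost: 280 − 2Q = 269 + 2Q, so Q = 2.75. From demand, P = 277.25.
Competitive equilibrium sets price equal to marginal cost: 280 − Q = 269 + 2Q, so Q = 11/3 and P = 829/3.
Ratio Q_m/Q_c = 2.75/(11/3) = 0.75.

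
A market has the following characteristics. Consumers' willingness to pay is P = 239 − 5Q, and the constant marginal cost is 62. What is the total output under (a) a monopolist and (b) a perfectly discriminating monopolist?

The monopolist equates marginal revenue to marginal cost: 239 − 10Q = 62, so Q = 17.7. From demand, P = 150.5.
With perfect price discrimination, output is the efficient level Q = 35.4 (where demand meets MC), but every buyer pays their willingness to pay: CS = 0 and PS = total surplus.

Monopoly: Q = 17.7; Perfect PD: Q = 35.4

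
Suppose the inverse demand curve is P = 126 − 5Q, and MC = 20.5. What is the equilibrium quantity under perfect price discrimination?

Under first-degree price discrimination the firm charges each unit its demand price and produces up to where P = MC, i.e. Q = 21.1. Consumer surplus is zero; producer surplus equals total surplus.

Q = 21.1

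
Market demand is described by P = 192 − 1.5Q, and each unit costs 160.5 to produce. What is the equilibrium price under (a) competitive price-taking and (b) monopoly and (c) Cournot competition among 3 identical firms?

Under competition P = MC = 160.5, so Q = (192 − 160.5)/1.5 = 21.
A monopolist chooses Q where MR = MC. MR = 192 − 3Q; setting this equal to 160.5 gives Q = 10.5 and P = 176.25.
Cournot with 3 identical firms: the symmetric best-response condition is 192 − 6q = 160.5. Each firm produces q = 5.25, total output Q = 15.75, price P = 168.375.

Competition: P = 160.5; Monopoly: P = 176.25; Cournot: P = 168.375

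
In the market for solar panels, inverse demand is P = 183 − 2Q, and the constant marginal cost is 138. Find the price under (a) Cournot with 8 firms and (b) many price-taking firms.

Cournot: P = 143; Competition: P = 138

With 8 symmetric Cournot firms, each firm's FOC gives 183 − 18q = 138, so q = 2.5, Q = 8·2.5 = 20, and P = 143.
Competitive firms price at marginal cost: P = 138, giving Q = 22.5.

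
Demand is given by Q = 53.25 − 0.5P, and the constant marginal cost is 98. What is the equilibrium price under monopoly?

P = 102.25

Inverting demand: P = 106.5 − 2Q.
The monopolist equates marginal revenue to marginal cost: 106.5 − 4Q = 98, so Q = 2.125. From demand, P = 102.25.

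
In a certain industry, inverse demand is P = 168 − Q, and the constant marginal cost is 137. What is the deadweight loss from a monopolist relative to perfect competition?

Under competition P = MC = 137, so Q = (168 − 137)/1 = 31.
Monopoly sets MR = MC: 168 − 2Q = 137 ⇒ Q = 15.5, P = 168 − 15.5 = 152.5.
DWL is the triangle between Q = 15.5 and Q = 31: ½·(31 − 15.5)·(152.5 − 137) = 120.125.

DWL = 120.125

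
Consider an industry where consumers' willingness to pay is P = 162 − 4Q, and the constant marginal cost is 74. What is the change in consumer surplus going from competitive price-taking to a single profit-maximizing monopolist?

Under competition P = MC = 74, so Q = (162 − 74)/4 = 22.
CS = ½·(162 − 74)·22 = 968.
The monopolist equates marginal revenue to marginal cost: 162 − 8Q = 74, so Q = 11. From demand, P = 118.
CS = ½·(162 − 118)·11 = 242.
Change in consumer surplus: 242 − 968 = −726.

CS falls by 726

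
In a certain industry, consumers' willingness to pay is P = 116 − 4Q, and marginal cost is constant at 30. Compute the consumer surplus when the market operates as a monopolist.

CS = 231.125

Monopoly sets MR = MC: 116 − 8Q = 30 ⇒ Q = 10.75, P = 116 − 4·10.75 = 73.
CS = ½·(116 − 73)·10.75 = 231.125.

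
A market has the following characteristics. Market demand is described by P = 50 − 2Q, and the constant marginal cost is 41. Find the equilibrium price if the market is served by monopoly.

P = 45.5

A monopolist chooses Q where MR = MC. MR = 50 − 4Q; setting this equal to 41 gives Q = 2.25 and P = 45.5.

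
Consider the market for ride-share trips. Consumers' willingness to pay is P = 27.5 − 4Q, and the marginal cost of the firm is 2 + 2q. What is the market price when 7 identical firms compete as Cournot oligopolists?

In a 7-firm Cournot equilibrium, symmetry and the first-order condition give q = (27.5 − 2)/(34) = 0.75. So Q = 5.25 and P = 6.5.

P = 6.5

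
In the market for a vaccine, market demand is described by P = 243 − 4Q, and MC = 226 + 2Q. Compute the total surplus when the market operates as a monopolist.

TS = 20.23

A monopolist chooses Q where MR = MC. MR = 243 − 8Q; setting this equal to 226 + 2Q gives Q = 1.7 and P = 236.2.
CS = ½·(243 − 236.2)·1.7 = 5.78; PS = (236.2·1.7 − 226·1.7 − ½·2·1.7²) = 14.45; TS = 20.23.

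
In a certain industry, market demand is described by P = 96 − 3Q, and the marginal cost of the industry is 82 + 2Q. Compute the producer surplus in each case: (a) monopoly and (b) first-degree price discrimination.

The monopolist equates marginal revenue to marginal cost: 96 − 6Q = 82 + 2Q, so Q = 1.75. From demand, P = 90.75.
PS = P·Q − VC(Q) = 90.75·1.75 − (82·1.75 + ½·2·1.75²) = 12.25.
A perfectly discriminating monopolist sells every unit with P(Q) ≥ MC(Q), so output equals the competitive quantity Q = 2.8. Each buyer pays their reservation price, so CS = 0 and the firm captures all surplus.
PS = ½·(96 − 82)·2.8 = 19.6.

Monopoly: PS = 12.25; Perfect PD: PS = 19.6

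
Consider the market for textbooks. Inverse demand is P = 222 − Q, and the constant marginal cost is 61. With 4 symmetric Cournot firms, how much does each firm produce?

In a 4-firm Cournot equilibrium, symmetry and the first-order condition give q = (222 − 61)/(5) = 32.2. So Q = 128.8 and P = 93.2.

q_i = 32.2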